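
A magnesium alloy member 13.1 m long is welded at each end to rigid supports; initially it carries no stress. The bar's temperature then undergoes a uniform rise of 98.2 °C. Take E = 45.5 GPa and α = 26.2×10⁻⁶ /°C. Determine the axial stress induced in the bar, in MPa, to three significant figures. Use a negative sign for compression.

-117 MPa

Free thermal expansion αLΔT = 26.2e-6 · 13100 · 98.2 = 33.7 mm.
The walls impose strain ε = −(33.7)/13100 = -2.5728e-03; σ = Eε = 45500 · -2.5728e-03 = -117.1 MPa.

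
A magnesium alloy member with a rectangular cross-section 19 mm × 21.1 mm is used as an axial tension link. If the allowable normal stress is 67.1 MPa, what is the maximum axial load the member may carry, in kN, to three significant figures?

A = 400.9 mm².
P_max = σ_allow · A = 67.1 · 400.9 = 26900 N = 26.9 kN.

26.9 kN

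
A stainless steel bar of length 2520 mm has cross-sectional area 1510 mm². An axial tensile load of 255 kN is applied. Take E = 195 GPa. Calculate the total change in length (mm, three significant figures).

δ_mech = NL/(AE) = 255000·2520/(1510·195000) = 2.182 mm.

2.18 mm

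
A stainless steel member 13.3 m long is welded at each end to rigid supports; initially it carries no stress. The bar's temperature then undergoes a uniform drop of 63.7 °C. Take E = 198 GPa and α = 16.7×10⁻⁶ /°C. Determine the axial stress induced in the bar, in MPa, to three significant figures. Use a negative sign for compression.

211 MPa

Free thermal expansion αLΔT = 16.7e-6 · 13300 · -63.7 = -14.15 mm.
The walls impose strain ε = −(-14.15)/13300 = 1.0638e-03; σ = Eε = 198000 · 1.0638e-03 = 210.6 MPa.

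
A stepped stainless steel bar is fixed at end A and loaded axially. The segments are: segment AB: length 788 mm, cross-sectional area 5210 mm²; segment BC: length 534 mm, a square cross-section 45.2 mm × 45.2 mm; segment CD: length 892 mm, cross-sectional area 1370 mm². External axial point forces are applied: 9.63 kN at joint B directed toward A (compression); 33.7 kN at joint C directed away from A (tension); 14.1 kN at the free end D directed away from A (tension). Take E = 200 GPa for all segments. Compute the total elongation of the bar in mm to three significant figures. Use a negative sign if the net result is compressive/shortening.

0.137 mm

Internal axial forces (sectioning from the free end, tension +): N_CD = 14.1 kN, N_BC = 47.8 kN, N_AB = 38.17 kN.
A_BC = 2043 mm².
δ_AB = 38170·788/(5210·200000) = 0.02887 mm
δ_BC = 47800·534/(2043·200000) = 0.06247 mm
δ_CD = 14100·892/(1370·200000) = 0.0459 mm
δ = Σδ_i = 0.1372 mm.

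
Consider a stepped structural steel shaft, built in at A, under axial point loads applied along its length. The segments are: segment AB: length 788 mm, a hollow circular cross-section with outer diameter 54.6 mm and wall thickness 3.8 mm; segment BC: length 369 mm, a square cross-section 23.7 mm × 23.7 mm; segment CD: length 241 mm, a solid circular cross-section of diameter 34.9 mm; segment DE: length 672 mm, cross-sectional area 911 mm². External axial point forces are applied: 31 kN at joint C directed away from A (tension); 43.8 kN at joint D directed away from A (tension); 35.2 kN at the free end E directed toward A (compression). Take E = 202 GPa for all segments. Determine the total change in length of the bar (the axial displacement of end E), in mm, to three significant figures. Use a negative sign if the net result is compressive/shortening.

Internal axial forces (sectioning from the free end, tension +): N_DE = -35.2 kN, N_CD = 8.6 kN, N_BC = 39.6 kN, N_AB = 39.6 kN.
A_AB = 606.5 mm².
A_BC = 561.7 mm².
A_CD = 956.6 mm².
δ_AB = 39600·788/(606.5·202000) = 0.2547 mm
δ_BC = 39600·369/(561.7·202000) = 0.1288 mm
δ_CD = 8600·241/(956.6·202000) = 0.01073 mm
δ_DE = -35200·672/(911·202000) = -0.1285 mm
δ = Σδ_i = 0.2657 mm.

0.266 mm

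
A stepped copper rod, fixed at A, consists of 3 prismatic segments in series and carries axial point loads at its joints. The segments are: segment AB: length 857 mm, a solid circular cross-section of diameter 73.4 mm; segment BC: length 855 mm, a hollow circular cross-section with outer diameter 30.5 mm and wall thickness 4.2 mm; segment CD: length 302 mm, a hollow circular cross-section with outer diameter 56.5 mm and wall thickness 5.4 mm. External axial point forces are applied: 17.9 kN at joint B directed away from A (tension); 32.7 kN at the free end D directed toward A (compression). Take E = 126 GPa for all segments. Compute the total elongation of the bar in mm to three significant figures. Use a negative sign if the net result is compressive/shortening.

Internal axial forces (sectioning from the free end, tension +): N_CD = -32.7 kN, N_BC = -32.7 kN, N_AB = -14.8 kN.
A_AB = 4231 mm².
A_BC = 347 mm².
A_CD = 866.9 mm².
δ_AB = -14800·857/(4231·126000) = -0.02379 mm
δ_BC = -32700·855/(347·126000) = -0.6394 mm
δ_CD = -32700·302/(866.9·126000) = -0.09041 mm
δ = Σδ_i = -0.7536 mm.

-0.754 mm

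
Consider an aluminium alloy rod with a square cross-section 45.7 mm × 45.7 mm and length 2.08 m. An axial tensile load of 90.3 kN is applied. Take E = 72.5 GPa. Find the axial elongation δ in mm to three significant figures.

A = 2088 mm².
δ_mech = NL/(AE) = 90300·2080/(2088·72500) = 1.24 mm.

1.24 mm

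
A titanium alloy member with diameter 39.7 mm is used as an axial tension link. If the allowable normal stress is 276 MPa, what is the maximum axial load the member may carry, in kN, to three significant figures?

A = 1238 mm².
P_max = σ_allow · A = 276 · 1238 = 341600 N = 341.6 kN.

342 kN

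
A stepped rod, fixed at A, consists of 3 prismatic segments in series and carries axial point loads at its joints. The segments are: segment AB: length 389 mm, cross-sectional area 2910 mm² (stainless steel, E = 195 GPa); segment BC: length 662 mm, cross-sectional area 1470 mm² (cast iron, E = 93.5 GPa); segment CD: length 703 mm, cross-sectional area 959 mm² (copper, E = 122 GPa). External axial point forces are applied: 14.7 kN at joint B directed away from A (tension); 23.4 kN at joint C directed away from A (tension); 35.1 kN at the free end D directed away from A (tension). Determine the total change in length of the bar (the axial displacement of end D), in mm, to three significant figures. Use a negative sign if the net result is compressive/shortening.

Internal axial forces (sectioning from the free end, tension +): N_CD = 35.1 kN, N_BC = 58.5 kN, N_AB = 73.2 kN.
δ_AB = 73200·389/(2910·195000) = 0.05018 mm
δ_BC = 58500·662/(1470·93500) = 0.2818 mm
δ_CD = 35100·703/(959·122000) = 0.2109 mm
δ = Σδ_i = 0.5428 mm.

0.543 mm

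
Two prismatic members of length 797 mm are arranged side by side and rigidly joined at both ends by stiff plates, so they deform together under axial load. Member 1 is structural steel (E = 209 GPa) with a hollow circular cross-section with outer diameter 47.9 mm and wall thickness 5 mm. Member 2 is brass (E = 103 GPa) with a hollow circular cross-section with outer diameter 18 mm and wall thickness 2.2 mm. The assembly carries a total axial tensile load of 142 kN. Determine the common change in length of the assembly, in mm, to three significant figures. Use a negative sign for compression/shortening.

0.744 mm

A_1 = 673.9 mm².
A_2 = 109.2 mm².
Equal strain + equilibrium ⇒ each member carries load in proportion to AE: A₁E₁ = 140800000 N, A₂E₂ = 11250000 N, ΣAE = 152100000 N.
δ = PL/ΣAE = 142000·797/152100000 = 0.7441 mm.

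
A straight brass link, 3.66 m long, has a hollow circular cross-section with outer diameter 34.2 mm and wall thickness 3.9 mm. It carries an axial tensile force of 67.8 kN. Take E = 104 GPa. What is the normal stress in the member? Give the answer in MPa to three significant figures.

183 MPa

A = 371.2 mm².
σ = N/A = 67800/371.2 = 182.6 MPa.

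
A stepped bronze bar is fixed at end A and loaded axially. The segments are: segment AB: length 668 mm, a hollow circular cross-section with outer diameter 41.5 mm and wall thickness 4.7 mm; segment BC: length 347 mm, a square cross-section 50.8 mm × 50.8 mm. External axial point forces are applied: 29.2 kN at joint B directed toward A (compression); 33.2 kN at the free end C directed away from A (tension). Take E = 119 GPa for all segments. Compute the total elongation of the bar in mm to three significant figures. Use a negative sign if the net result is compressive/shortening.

0.0788 mm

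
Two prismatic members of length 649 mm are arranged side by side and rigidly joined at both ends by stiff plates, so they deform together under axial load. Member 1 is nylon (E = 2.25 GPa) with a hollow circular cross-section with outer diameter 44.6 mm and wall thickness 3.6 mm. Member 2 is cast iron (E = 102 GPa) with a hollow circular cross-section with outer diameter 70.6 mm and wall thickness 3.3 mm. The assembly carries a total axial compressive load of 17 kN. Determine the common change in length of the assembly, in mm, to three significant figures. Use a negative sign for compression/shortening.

A_1 = 463.7 mm².
A_2 = 697.7 mm².
Equal strain + equilibrium ⇒ each member carries load in proportion to AE: A₁E₁ = 1043000 N, A₂E₂ = 71170000 N, ΣAE = 72210000 N.
δ = PL/ΣAE = -17000·649/72210000 = -0.1528 mm.

-0.153 mm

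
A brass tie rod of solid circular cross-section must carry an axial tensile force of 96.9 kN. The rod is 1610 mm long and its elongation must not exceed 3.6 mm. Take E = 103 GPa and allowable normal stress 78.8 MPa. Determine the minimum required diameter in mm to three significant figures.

39.6 mm

Required area A ≥ P/σ_allow = 96900/78.8 = 1230 mm².
For a solid circular section, d ≥ √(4A/π) = 39.57 mm.
Elongation limit: A ≥ PL/(Eδ_allow) = 96900·1610/(103000·3.6) = 420.7 mm² ⇒ d ≥ 23.15 mm.
The stress limit governs.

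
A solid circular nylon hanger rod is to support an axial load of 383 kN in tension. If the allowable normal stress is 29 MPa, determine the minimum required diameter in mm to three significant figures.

Required area A ≥ P/σ_allow = 383000/29 = 13210 mm².
For a solid circular section, d ≥ √(4A/π) = 129.7 mm.

130 mm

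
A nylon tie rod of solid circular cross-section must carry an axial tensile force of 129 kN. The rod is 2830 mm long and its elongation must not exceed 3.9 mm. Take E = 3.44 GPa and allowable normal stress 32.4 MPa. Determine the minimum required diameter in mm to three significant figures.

Required area A ≥ P/σ_allow = 129000/32.4 = 3981 mm².
For a solid circular section, d ≥ √(4A/π) = 71.2 mm.
Elongation limit: A ≥ PL/(Eδ_allow) = 129000·2830/(3440·3.9) = 27210 mm² ⇒ d ≥ 186.1 mm.
The elongation limit governs.

186 mm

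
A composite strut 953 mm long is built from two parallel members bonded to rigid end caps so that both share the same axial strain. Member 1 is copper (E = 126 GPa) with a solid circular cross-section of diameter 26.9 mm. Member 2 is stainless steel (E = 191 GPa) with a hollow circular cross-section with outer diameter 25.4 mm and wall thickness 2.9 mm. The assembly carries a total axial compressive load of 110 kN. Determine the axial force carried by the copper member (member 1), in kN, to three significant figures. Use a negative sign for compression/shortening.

-71.1 kN

A_1 = 568.3 mm².
A_2 = 205 mm².
Equal strain + equilibrium ⇒ each member carries load in proportion to AE: A₁E₁ = 71610000 N, A₂E₂ = 39150000 N, ΣAE = 110800000 N.
F₁ = P·A₁E₁/ΣAE = -110000·71610000/110800000 = -71120 N.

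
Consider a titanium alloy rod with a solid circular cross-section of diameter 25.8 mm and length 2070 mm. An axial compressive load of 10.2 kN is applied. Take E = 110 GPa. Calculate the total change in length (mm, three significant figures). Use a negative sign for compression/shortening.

A = 522.8 mm².
δ_mech = NL/(AE) = -10200·2070/(522.8·110000) = -0.3672 mm.

-0.367 mm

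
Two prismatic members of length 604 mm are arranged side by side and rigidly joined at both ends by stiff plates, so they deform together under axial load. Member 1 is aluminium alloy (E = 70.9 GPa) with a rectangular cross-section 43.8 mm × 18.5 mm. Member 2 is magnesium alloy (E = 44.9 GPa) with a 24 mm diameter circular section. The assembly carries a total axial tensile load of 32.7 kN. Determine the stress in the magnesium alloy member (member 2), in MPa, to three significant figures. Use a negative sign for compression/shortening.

A_1 = 810.3 mm².
A_2 = 452.4 mm².
Equal strain + equilibrium ⇒ each member carries load in proportion to AE: A₁E₁ = 57450000 N, A₂E₂ = 20310000 N, ΣAE = 77760000 N.
σ₂ = P·E₂/ΣAE = 32700·44900/77760000 = 18.88 MPa.

18.9 MPa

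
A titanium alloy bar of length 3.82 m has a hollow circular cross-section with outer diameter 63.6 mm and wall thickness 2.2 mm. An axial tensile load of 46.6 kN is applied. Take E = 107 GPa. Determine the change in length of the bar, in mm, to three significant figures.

3.92 mm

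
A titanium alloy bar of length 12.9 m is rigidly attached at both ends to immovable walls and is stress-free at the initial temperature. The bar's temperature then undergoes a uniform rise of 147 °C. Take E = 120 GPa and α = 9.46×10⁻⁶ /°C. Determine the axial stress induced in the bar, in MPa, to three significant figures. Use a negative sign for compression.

-167 MPa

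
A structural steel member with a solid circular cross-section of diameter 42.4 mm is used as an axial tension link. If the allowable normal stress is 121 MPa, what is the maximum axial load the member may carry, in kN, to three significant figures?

171 kN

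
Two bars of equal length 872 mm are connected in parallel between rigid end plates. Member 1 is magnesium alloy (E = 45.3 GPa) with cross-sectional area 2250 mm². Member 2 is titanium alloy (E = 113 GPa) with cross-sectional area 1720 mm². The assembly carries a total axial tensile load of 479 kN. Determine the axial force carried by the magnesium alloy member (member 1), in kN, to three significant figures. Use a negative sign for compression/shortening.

165 kN

Equal strain + equilibrium ⇒ each member carries load in proportion to AE: A₁E₁ = 101900000 N, A₂E₂ = 194400000 N, ΣAE = 296300000 N.
F₁ = P·A₁E₁/ΣAE = 479000·101900000/296300000 = 164800 N.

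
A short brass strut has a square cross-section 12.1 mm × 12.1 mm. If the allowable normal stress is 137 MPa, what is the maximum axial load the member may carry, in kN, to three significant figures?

20.1 kN

A = 146.4 mm².
P_max = σ_allow · A = 137 · 146.4 = 20060 N = 20.06 kN.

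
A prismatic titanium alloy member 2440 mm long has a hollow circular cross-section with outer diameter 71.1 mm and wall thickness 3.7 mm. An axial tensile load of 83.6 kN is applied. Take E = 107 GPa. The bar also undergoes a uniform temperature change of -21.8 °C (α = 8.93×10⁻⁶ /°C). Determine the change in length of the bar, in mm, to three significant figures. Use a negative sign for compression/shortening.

1.96 mm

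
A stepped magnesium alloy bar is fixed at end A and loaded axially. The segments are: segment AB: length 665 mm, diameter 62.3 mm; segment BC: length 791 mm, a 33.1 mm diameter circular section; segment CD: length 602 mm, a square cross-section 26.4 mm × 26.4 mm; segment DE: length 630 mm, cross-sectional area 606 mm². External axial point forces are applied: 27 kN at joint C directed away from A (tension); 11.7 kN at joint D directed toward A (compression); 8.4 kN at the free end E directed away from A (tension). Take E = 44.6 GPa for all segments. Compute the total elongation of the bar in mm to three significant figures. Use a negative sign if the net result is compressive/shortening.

Internal axial forces (sectioning from the free end, tension +): N_DE = 8.4 kN, N_CD = -3.3 kN, N_BC = 23.7 kN, N_AB = 23.7 kN.
A_AB = 3048 mm².
A_BC = 860.5 mm².
A_CD = 697 mm².
δ_AB = 23700·665/(3048·44600) = 0.1159 mm
δ_BC = 23700·791/(860.5·44600) = 0.4885 mm
δ_CD = -3300·602/(697·44600) = -0.06391 mm
δ_DE = 8400·630/(606·44600) = 0.1958 mm
δ = Σδ_i = 0.7363 mm.

0.736 mm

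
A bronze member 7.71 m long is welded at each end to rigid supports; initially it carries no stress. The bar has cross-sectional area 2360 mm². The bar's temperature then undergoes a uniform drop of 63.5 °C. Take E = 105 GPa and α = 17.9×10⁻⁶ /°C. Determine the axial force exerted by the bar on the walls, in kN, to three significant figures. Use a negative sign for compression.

Free thermal expansion αLΔT = 17.9e-6 · 7710 · -63.5 = -8.764 mm.
The walls impose strain ε = −(-8.764)/7710 = 1.1366e-03; σ = Eε = 105000 · 1.1366e-03 = 119.3 MPa.
Wall reaction R = σ·A = 119.3·2360 = 281700 N = 281.7 kN.

282 kN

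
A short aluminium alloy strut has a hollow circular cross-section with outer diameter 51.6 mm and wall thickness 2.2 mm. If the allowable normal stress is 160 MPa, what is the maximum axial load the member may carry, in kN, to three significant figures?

54.6 kN

A = 341.4 mm².
P_max = σ_allow · A = 160 · 341.4 = 54630 N = 54.63 kN.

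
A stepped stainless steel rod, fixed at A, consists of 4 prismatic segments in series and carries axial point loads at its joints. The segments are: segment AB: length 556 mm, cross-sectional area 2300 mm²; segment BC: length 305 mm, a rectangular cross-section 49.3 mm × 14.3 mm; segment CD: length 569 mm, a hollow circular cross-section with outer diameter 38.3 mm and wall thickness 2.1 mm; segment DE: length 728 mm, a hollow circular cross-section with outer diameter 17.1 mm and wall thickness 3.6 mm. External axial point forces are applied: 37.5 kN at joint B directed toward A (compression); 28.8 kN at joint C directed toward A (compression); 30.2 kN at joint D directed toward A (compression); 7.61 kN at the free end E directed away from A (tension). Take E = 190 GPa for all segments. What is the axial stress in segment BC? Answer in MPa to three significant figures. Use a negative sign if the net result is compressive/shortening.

-72.9 MPa

Internal axial forces (sectioning from the free end, tension +): N_DE = 7.61 kN, N_CD = -22.59 kN, N_BC = -51.39 kN, N_AB = -88.89 kN.
A_BC = 705 mm².
σ_BC = N_BC/A_BC = -51390/705 = -72.89 MPa.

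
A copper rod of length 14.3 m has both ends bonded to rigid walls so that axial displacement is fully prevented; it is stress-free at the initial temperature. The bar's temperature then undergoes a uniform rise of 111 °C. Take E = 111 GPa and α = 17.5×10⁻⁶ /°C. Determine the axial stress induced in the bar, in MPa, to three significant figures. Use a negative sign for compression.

-216 MPa

Free thermal expansion αLΔT = 17.5e-6 · 14300 · 111 = 27.78 mm.
The walls impose strain ε = −(27.78)/14300 = -1.9425e-03; σ = Eε = 111000 · -1.9425e-03 = -215.6 MPa.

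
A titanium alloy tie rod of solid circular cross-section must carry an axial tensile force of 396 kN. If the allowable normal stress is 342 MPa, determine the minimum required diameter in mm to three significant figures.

Required area A ≥ P/σ_allow = 396000/342 = 1158 mm².
For a solid circular section, d ≥ √(4A/π) = 38.4 mm.

38.4 mm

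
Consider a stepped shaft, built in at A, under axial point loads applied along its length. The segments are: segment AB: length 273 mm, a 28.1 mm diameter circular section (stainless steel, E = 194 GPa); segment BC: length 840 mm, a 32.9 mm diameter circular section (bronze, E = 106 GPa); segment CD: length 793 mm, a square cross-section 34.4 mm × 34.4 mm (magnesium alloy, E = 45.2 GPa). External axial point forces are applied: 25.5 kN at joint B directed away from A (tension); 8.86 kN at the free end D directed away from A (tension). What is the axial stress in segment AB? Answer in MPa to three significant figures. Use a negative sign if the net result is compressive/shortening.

55.4 MPa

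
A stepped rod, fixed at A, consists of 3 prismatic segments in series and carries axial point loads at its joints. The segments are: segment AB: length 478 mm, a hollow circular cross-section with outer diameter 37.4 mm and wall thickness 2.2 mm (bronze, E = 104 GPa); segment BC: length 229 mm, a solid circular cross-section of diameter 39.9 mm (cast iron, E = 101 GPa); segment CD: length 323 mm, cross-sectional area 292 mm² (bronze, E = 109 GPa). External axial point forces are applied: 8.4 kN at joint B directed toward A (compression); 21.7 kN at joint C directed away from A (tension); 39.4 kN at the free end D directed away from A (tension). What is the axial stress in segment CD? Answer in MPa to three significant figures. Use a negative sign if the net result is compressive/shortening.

135 MPa

Internal axial forces (sectioning from the free end, tension +): N_CD = 39.4 kN, N_BC = 61.1 kN, N_AB = 52.7 kN.
σ_CD = N_CD/A_CD = 39400/292 = 134.9 MPa.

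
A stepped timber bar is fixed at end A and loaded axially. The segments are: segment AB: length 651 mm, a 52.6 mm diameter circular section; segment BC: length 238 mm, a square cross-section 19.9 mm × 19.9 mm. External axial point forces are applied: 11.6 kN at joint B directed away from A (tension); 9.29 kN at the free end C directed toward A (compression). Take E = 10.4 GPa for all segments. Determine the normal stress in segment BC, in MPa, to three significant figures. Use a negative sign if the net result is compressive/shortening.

Internal axial forces (sectioning from the free end, tension +): N_BC = -9.29 kN, N_AB = 2.31 kN.
A_BC = 396 mm².
σ_BC = N_BC/A_BC = -9290/396 = -23.46 MPa.

-23.5 MPa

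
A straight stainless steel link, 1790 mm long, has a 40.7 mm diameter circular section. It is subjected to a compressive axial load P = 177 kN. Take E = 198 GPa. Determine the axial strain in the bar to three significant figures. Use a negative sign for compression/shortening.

A = 1301 mm².
σ = N/A = -136 MPa; ε = σ/E = -136/198000 = -6.871e-04.

-6.87e-04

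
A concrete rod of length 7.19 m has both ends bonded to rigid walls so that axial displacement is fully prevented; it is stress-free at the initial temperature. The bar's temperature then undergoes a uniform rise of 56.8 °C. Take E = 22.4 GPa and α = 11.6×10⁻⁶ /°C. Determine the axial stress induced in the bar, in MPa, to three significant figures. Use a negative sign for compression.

Free thermal expansion αLΔT = 11.6e-6 · 7190 · 56.8 = 4.737 mm.
The walls impose strain ε = −(4.737)/7190 = -6.5888e-04; σ = Eε = 22400 · -6.5888e-04 = -14.76 MPa.

-14.8 MPa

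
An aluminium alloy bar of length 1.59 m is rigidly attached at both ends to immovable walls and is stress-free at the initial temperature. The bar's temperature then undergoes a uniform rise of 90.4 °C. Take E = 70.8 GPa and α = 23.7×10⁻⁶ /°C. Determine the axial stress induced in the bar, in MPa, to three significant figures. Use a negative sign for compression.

-152 MPa

Free thermal expansion αLΔT = 23.7e-6 · 1590 · 90.4 = 3.407 mm.
The walls impose strain ε = −(3.407)/1590 = -2.1425e-03; σ = Eε = 70800 · -2.1425e-03 = -151.7 MPa.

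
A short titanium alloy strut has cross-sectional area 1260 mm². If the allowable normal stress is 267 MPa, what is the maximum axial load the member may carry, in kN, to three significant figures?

P_max = σ_allow · A = 267 · 1260 = 336400 N = 336.4 kN.

336 kN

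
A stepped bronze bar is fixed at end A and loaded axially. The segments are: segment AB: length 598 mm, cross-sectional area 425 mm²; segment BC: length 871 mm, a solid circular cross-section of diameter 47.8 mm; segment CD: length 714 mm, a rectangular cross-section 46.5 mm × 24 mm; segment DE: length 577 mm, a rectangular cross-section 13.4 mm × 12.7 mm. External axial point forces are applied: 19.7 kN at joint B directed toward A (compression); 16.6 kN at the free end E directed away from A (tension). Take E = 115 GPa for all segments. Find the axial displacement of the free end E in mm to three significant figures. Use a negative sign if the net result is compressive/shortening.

0.614 mm

Internal axial forces (sectioning from the free end, tension +): N_DE = 16.6 kN, N_CD = 16.6 kN, N_BC = 16.6 kN, N_AB = -3.1 kN.
A_BC = 1795 mm².
A_CD = 1116 mm².
A_DE = 170.2 mm².
δ_AB = -3100·598/(425·115000) = -0.03793 mm
δ_BC = 16600·871/(1795·115000) = 0.07006 mm
δ_CD = 16600·714/(1116·115000) = 0.09235 mm
δ_DE = 16600·577/(170.2·115000) = 0.4894 mm
δ = Σδ_i = 0.6139 mm.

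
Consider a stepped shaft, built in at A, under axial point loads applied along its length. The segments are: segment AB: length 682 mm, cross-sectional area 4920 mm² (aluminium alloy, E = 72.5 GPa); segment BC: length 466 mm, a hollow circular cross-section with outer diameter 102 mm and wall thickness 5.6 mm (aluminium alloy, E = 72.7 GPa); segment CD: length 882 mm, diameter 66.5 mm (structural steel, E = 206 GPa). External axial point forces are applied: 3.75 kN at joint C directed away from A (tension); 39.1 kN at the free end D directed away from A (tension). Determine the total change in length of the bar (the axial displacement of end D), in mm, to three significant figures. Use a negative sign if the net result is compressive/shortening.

0.292 mm

Internal axial forces (sectioning from the free end, tension +): N_CD = 39.1 kN, N_BC = 42.85 kN, N_AB = 42.85 kN.
A_BC = 1696 mm².
A_CD = 3473 mm².
δ_AB = 42850·682/(4920·72500) = 0.08193 mm
δ_BC = 42850·466/(1696·72700) = 0.162 mm
δ_CD = 39100·882/(3473·206000) = 0.0482 mm
δ = Σδ_i = 0.2921 mm.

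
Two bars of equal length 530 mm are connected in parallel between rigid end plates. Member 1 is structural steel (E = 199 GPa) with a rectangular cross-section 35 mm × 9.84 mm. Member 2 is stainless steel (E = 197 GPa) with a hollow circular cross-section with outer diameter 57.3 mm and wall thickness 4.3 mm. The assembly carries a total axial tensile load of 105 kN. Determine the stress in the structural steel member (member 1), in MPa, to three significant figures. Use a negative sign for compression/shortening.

99.7 MPa

A_1 = 344.4 mm².
A_2 = 716 mm².
Equal strain + equilibrium ⇒ each member carries load in proportion to AE: A₁E₁ = 68540000 N, A₂E₂ = 141000000 N, ΣAE = 209600000 N.
σ₁ = P·E₁/ΣAE = 105000·199000/209600000 = 99.7 MPa.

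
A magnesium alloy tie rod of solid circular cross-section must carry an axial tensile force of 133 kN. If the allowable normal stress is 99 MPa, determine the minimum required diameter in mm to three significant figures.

41.4 mm

Required area A ≥ P/σ_allow = 133000/99 = 1343 mm².
For a solid circular section, d ≥ √(4A/π) = 41.36 mm.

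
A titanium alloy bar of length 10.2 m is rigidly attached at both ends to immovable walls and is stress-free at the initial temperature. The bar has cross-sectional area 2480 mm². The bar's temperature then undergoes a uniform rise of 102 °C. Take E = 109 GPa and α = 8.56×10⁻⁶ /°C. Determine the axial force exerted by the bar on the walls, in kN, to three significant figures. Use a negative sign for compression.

Free thermal expansion αLΔT = 8.56e-6 · 10200 · 102 = 8.906 mm.
The walls impose strain ε = −(8.906)/10200 = -8.7312e-04; σ = Eε = 109000 · -8.7312e-04 = -95.17 MPa.
Wall reaction R = σ·A = -95.17·2480 = -236000 N = -236 kN.

-236 kN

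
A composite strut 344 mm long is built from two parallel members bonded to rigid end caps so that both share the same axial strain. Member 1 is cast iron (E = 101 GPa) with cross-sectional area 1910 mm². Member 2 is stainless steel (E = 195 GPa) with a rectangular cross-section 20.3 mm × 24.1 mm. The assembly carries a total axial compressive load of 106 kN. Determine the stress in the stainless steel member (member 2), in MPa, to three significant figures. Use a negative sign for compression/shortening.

-71.7 MPa

A_2 = 489.2 mm².
Equal strain + equilibrium ⇒ each member carries load in proportion to AE: A₁E₁ = 192900000 N, A₂E₂ = 95400000 N, ΣAE = 288300000 N.
σ₂ = P·E₂/ΣAE = -106000·195000/288300000 = -71.69 MPa.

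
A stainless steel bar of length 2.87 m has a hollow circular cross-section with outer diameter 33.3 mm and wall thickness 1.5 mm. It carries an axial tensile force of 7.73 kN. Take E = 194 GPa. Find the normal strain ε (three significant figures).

A = 149.9 mm².
σ = N/A = 51.58 MPa; ε = σ/E = 51.58/194000 = 2.659e-04.

2.66e-04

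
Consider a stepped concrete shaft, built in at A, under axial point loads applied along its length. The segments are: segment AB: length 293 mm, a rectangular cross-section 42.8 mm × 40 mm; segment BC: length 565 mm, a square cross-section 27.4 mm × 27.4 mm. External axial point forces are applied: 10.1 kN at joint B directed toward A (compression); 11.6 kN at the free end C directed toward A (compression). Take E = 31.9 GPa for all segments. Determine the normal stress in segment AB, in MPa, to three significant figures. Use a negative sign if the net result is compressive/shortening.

Internal axial forces (sectioning from the free end, tension +): N_BC = -11.6 kN, N_AB = -21.7 kN.
A_AB = 1712 mm².
σ_AB = N_AB/A_AB = -21700/1712 = -12.68 MPa.

-12.7 MPa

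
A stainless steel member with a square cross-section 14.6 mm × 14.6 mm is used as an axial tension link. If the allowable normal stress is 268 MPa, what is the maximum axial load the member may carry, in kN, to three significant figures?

A = 213.2 mm².
P_max = σ_allow · A = 268 · 213.2 = 57130 N = 57.13 kN.

57.1 kN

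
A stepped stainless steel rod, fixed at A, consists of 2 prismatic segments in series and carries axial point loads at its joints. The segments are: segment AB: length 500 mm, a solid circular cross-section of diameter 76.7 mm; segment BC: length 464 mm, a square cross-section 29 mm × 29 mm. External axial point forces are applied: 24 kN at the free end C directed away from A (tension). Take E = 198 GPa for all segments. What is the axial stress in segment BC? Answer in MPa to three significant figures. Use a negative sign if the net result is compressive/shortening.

Internal axial forces (sectioning from the free end, tension +): N_BC = 24 kN, N_AB = 24 kN.
A_BC = 841 mm².
σ_BC = N_BC/A_BC = 24000/841 = 28.54 MPa.

28.5 MPa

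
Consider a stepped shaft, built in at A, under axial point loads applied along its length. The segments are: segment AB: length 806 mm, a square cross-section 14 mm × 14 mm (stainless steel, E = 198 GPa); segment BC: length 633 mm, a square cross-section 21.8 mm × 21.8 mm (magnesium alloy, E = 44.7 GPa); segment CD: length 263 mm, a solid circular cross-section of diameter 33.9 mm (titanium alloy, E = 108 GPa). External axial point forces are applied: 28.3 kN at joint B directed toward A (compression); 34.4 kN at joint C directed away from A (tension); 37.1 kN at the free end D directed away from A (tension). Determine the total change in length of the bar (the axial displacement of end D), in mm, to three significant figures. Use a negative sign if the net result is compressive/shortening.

3.13 mm

Internal axial forces (sectioning from the free end, tension +): N_CD = 37.1 kN, N_BC = 71.5 kN, N_AB = 43.2 kN.
A_AB = 196 mm².
A_BC = 475.2 mm².
A_CD = 902.6 mm².
δ_AB = 43200·806/(196·198000) = 0.8972 mm
δ_BC = 71500·633/(475.2·44700) = 2.131 mm
δ_CD = 37100·263/(902.6·108000) = 0.1001 mm
δ = Σδ_i = 3.128 mm.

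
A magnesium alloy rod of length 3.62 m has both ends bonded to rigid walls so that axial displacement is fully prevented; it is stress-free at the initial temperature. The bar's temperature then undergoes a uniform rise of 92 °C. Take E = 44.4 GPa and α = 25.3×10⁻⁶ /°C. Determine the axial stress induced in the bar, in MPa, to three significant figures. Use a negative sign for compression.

-103 MPa

Free thermal expansion αLΔT = 25.3e-6 · 3620 · 92 = 8.426 mm.
The walls impose strain ε = −(8.426)/3620 = -2.3276e-03; σ = Eε = 44400 · -2.3276e-03 = -103.3 MPa.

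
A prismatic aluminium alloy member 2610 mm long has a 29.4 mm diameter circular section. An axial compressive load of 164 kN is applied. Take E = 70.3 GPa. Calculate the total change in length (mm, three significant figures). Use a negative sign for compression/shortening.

-8.97 mm

A = 678.9 mm².
δ_mech = NL/(AE) = -164000·2610/(678.9·70300) = -8.969 mm.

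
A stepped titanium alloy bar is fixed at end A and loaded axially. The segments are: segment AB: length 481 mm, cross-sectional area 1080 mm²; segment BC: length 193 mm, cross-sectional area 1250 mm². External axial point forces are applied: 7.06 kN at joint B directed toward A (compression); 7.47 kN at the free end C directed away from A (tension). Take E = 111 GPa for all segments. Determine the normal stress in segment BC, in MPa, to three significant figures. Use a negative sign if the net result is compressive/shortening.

5.98 MPa

Internal axial forces (sectioning from the free end, tension +): N_BC = 7.47 kN, N_AB = 0.41 kN.
σ_BC = N_BC/A_BC = 7470/1250 = 5.976 MPa.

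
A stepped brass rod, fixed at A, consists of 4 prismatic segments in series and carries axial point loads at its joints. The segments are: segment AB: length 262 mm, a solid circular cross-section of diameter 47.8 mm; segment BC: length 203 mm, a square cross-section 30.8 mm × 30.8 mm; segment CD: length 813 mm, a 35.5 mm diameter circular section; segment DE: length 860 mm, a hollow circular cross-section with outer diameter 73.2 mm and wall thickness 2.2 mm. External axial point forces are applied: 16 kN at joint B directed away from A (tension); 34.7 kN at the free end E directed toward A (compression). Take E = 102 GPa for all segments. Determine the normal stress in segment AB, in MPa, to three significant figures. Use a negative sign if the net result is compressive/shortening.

-10.4 MPa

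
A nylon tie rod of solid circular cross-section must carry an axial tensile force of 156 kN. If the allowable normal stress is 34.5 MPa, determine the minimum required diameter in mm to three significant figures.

75.9 mm

Required area A ≥ P/σ_allow = 156000/34.5 = 4522 mm².
For a solid circular section, d ≥ √(4A/π) = 75.88 mm.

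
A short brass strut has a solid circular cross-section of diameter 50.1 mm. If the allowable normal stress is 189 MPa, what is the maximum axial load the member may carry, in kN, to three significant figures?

373 kN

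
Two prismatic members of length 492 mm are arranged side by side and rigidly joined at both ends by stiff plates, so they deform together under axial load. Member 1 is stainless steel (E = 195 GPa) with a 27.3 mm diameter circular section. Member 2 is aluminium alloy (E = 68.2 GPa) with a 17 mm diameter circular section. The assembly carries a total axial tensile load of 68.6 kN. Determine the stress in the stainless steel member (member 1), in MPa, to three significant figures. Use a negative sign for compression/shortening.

103 MPa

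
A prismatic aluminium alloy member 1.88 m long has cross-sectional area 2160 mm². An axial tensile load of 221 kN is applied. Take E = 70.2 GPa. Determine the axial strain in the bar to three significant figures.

σ = N/A = 102.3 MPa; ε = σ/E = 102.3/70200 = 1.457e-03.

0.00146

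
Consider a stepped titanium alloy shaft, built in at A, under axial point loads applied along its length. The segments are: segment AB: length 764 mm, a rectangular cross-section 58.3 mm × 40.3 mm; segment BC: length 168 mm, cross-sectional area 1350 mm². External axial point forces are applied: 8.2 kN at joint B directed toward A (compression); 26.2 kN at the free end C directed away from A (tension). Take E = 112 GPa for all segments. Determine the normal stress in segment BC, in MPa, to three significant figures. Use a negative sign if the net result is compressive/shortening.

Internal axial forces (sectioning from the free end, tension +): N_BC = 26.2 kN, N_AB = 18 kN.
σ_BC = N_BC/A_BC = 26200/1350 = 19.41 MPa.

19.4 MPa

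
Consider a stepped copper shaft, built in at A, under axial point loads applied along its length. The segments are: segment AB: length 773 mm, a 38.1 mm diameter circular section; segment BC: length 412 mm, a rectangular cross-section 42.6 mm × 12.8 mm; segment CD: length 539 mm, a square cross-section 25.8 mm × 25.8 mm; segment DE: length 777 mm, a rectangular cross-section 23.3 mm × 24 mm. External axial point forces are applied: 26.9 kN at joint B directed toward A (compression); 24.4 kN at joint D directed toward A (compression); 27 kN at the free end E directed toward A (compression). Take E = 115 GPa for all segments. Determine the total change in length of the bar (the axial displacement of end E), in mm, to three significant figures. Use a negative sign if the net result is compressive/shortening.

Internal axial forces (sectioning from the free end, tension +): N_DE = -27 kN, N_CD = -51.4 kN, N_BC = -51.4 kN, N_AB = -78.3 kN.
A_AB = 1140 mm².
A_BC = 545.3 mm².
A_CD = 665.6 mm².
A_DE = 559.2 mm².
δ_AB = -78300·773/(1140·115000) = -0.4616 mm
δ_BC = -51400·412/(545.3·115000) = -0.3377 mm
δ_CD = -51400·539/(665.6·115000) = -0.3619 mm
δ_DE = -27000·777/(559.2·115000) = -0.3262 mm
δ = Σδ_i = -1.487 mm.

-1.49 mm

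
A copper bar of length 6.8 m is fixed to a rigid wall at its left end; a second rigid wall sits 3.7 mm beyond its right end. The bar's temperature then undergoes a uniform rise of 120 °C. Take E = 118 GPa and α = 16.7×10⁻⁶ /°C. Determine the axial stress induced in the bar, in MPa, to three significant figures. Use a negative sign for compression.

-172 MPa

Free thermal expansion αLΔT = 16.7e-6 · 6800 · 120 = 13.63 mm.
The walls engage after the gap closes; constrained expansion = 13.63 − 3.7 = 9.927 mm.
The walls impose strain ε = −(9.927)/6800 = -1.4599e-03; σ = Eε = 118000 · -1.4599e-03 = -172.3 MPa.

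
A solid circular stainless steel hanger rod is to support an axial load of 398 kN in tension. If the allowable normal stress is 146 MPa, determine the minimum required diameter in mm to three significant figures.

58.9 mm

Required area A ≥ P/σ_allow = 398000/146 = 2726 mm².
For a solid circular section, d ≥ √(4A/π) = 58.91 mm.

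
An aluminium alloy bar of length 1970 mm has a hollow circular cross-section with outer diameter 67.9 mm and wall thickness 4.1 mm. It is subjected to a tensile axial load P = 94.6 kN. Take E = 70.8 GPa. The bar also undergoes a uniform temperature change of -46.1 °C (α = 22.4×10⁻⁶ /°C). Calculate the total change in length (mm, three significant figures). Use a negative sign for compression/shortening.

A = 821.8 mm².
δ_mech = NL/(AE) = 94600·1970/(821.8·70800) = 3.203 mm.
δ_thermal = αLΔT = 22.4e-6·1970·-46.1 = -2.034 mm.
δ = δ_mech + δ_thermal = 1.169 mm.

1.17 mm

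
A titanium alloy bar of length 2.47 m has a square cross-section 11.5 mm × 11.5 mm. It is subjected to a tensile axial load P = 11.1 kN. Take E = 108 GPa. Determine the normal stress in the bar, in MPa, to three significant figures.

A = 132.2 mm².
σ = N/A = 11100/132.2 = 83.93 MPa.

83.9 MPa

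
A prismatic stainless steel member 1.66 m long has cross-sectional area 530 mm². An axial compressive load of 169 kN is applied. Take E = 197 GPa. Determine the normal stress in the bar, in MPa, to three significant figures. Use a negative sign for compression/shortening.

-319 MPa

σ = N/A = -169000/530 = -318.9 MPa.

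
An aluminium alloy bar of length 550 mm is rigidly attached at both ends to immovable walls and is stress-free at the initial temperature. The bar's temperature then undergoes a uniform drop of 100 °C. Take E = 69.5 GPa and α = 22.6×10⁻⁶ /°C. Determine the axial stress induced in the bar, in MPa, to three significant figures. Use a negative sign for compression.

157 MPa

Free thermal expansion αLΔT = 22.6e-6 · 550 · -100 = -1.243 mm.
The walls impose strain ε = −(-1.243)/550 = 2.2600e-03; σ = Eε = 69500 · 2.2600e-03 = 157.1 MPa.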